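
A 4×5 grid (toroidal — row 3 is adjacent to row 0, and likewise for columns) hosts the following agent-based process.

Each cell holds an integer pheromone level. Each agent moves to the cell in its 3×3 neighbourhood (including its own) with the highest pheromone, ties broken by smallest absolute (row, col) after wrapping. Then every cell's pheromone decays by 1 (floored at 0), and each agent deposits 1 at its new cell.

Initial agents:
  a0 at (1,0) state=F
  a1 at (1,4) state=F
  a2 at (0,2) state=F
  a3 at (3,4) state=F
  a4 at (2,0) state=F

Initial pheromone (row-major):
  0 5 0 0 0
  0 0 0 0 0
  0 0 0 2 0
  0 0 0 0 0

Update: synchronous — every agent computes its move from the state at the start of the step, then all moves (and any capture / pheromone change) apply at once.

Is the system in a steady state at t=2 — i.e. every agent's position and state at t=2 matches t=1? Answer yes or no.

t=1: a0@(0,1) a1@(2,3) a2@(0,1) a3@(2,3) a4@(1,0) | pheromone: 0 6 0 0 0 / 1 0 0 0 0 / 0 0 0 3 0 / 0 0 0 0 0
t=2: a0@(0,1) a1@(2,3) a2@(0,1) a3@(2,3) a4@(0,1) | pheromone: 0 8 0 0 0 / 0 0 0 0 0 / 0 0 0 4 0 / 0 0 0 0 0

no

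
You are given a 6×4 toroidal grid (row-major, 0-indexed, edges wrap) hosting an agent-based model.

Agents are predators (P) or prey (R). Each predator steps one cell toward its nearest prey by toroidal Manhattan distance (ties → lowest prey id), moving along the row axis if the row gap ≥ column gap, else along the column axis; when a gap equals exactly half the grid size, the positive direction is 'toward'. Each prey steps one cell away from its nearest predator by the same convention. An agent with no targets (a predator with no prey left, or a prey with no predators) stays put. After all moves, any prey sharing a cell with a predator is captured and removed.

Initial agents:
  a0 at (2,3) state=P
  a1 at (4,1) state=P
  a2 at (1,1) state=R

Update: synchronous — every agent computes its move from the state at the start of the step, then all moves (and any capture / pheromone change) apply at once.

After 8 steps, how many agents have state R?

1

t=1: a0@(2,0):P a1@(5,1):P a2@(1,0):R
t=2: a0@(1,0):P a1@(0,1):P a2@(0,0):R
t=3: a0@(0,0):P a1@(0,0):P a2@(5,0):R
t=4: a0@(5,0):P a1@(5,0):P a2@(4,0):R
t=5: a0@(4,0):P a1@(4,0):P a2@(3,0):R
t=6: a0@(3,0):P a1@(3,0):P a2@(2,0):R
t=7: a0@(2,0):P a1@(2,0):P a2@(1,0):R
t=8: a0@(1,0):P a1@(1,0):P a2@(0,0):R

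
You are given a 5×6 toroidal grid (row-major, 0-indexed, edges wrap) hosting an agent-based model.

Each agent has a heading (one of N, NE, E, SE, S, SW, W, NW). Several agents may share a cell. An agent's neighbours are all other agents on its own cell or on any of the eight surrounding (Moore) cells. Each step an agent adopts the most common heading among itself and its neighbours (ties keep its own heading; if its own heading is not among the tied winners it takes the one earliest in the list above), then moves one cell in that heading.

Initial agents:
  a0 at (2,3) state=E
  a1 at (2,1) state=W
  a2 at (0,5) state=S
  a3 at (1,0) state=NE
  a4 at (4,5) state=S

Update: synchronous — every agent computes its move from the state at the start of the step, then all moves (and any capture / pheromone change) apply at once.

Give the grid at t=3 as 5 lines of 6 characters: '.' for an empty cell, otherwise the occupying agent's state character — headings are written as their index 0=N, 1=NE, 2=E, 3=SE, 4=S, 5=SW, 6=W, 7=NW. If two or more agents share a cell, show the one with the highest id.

t=1: a0@(2,4):E a1@(2,0):W a2@(1,5):S a3@(0,1):NE a4@(0,5):S
t=2: a0@(2,5):E a1@(2,5):W a2@(2,5):S a3@(4,2):NE a4@(1,5):S
t=3: a0@(3,5):S a1@(3,5):S a2@(3,5):S a3@(3,3):NE a4@(2,5):S

......
......
.....4
...1.4
......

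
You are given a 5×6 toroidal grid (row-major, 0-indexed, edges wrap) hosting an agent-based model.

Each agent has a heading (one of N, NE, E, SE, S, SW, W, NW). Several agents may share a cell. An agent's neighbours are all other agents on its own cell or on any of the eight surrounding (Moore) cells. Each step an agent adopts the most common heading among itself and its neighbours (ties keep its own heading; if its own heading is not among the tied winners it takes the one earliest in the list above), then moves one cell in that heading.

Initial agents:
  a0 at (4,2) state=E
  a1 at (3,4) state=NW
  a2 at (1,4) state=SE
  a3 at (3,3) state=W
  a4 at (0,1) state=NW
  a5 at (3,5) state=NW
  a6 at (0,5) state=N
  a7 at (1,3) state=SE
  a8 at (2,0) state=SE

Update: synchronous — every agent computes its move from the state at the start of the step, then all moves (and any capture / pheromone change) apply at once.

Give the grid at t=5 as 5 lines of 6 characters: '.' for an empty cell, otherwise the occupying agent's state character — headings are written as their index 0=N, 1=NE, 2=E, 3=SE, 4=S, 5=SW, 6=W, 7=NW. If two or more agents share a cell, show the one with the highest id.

t=1: a0@(4,3):E a1@(2,3):NW a2@(2,5):SE a3@(3,2):W a4@(4,0):NW a5@(2,4):NW a6@(4,5):N a7@(2,4):SE a8@(3,1):SE
t=2: a0@(4,4):E a1@(1,2):NW a2@(3,0):SE a3@(3,1):W a4@(3,5):NW a5@(1,3):NW a6@(3,5):N a7@(3,5):SE a8@(4,2):SE
t=3: a0@(4,5):E a1@(0,1):NW a2@(4,1):SE a3@(4,2):SE a4@(4,0):SE a5@(0,2):NW a6@(4,0):SE a7@(4,0):SE a8@(0,3):SE
t=4: a0@(0,0):SE a1@(1,2):SE a2@(0,2):SE a3@(0,3):SE a4@(0,1):SE a5@(1,3):SE a6@(0,1):SE a7@(0,1):SE a8@(1,4):SE
t=5: a0@(1,1):SE a1@(2,3):SE a2@(1,3):SE a3@(1,4):SE a4@(1,2):SE a5@(2,4):SE a6@(1,2):SE a7@(1,2):SE a8@(2,5):SE

......
.3333.
...333
......
......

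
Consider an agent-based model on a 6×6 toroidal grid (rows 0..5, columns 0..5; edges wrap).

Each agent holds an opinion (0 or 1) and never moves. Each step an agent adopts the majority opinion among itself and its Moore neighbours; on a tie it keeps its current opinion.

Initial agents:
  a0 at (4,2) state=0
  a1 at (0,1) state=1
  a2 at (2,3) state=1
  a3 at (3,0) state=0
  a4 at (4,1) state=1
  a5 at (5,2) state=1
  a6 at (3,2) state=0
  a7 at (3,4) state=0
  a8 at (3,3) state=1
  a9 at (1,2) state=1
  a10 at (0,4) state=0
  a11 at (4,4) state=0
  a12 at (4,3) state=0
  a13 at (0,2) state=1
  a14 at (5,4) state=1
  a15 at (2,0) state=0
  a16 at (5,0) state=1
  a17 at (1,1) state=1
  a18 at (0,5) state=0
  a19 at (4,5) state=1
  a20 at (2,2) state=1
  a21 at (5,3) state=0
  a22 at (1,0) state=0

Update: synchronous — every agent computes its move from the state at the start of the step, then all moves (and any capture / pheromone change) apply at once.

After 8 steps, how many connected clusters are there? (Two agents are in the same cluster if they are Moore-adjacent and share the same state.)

t=1: a0@(4,2):0 a1@(0,1):1 a2@(2,3):1 a3@(3,0):0 a4@(4,1):1 a5@(5,2):1 a6@(3,2):1 a7@(3,4):0 a8@(3,3):0 a9@(1,2):1 a10@(0,4):0 a11@(4,4):0 a12@(4,3):0 a13@(0,2):1 a14@(5,4):0 a15@(2,0):0 a16@(5,0):1 a17@(1,1):1 a18@(0,5):0 a19@(4,5):1 a20@(2,2):1 a21@(5,3):0 a22@(1,0):0
t=2: a0@(4,2):0 a1@(0,1):1 a2@(2,3):1 a3@(3,0):0 a4@(4,1):1 a5@(5,2):1 a6@(3,2):1 a7@(3,4):0 a8@(3,3):0 a9@(1,2):1 a10@(0,4):0 a11@(4,4):0 a12@(4,3):0 a13@(0,2):1 a14@(5,4):0 a15@(2,0):0 a16@(5,0):1 a17@(1,1):1 a18@(0,5):0 a19@(4,5):0 a20@(2,2):1 a21@(5,3):0 a22@(1,0):0
t=3: (unchanged — steady state)

2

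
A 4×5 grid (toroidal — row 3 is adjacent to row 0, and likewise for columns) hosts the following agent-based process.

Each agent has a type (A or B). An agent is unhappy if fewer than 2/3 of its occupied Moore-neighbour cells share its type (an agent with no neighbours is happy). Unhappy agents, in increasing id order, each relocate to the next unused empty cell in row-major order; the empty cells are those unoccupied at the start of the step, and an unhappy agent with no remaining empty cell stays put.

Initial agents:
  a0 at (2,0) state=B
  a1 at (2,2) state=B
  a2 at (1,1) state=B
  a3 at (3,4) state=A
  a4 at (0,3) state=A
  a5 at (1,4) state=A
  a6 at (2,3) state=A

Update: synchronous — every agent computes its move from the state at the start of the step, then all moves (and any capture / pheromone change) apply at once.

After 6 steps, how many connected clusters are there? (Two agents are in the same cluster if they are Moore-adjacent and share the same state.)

t=1: a0@(0,0):B a1@(0,1):B a2@(1,1):B a3@(3,4):A a4@(0,3):A a5@(1,4):A a6@(2,3):A
t=2: a0@(0,2):B a1@(0,1):B a2@(1,1):B a3@(3,4):A a4@(0,3):A a5@(1,4):A a6@(2,3):A
t=3: (unchanged — steady state)

2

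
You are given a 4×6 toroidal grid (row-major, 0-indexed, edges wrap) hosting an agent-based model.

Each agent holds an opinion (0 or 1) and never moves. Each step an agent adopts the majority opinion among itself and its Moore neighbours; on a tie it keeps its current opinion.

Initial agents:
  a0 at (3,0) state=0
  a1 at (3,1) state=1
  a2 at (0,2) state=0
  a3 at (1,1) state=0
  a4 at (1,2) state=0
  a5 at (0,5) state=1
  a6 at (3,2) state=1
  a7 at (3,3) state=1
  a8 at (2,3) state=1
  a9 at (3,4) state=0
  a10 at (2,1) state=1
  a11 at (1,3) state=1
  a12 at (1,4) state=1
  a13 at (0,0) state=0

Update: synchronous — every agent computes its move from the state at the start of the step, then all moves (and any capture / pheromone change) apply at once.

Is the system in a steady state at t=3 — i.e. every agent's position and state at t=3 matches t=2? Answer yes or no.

t=1: a0@(3,0):1 a1@(3,1):1 a2@(0,2):1 a3@(1,1):0 a4@(1,2):0 a5@(0,5):0 a6@(3,2):1 a7@(3,3):1 a8@(2,3):1 a9@(3,4):1 a10@(2,1):1 a11@(1,3):1 a12@(1,4):1 a13@(0,0):0
t=2: a0@(3,0):1 a1@(3,1):1 a2@(0,2):1 a3@(1,1):0 a4@(1,2):1 a5@(0,5):1 a6@(3,2):1 a7@(3,3):1 a8@(2,3):1 a9@(3,4):1 a10@(2,1):1 a11@(1,3):1 a12@(1,4):1 a13@(0,0):0
t=3: a0@(3,0):1 a1@(3,1):1 a2@(0,2):1 a3@(1,1):1 a4@(1,2):1 a5@(0,5):1 a6@(3,2):1 a7@(3,3):1 a8@(2,3):1 a9@(3,4):1 a10@(2,1):1 a11@(1,3):1 a12@(1,4):1 a13@(0,0):1

no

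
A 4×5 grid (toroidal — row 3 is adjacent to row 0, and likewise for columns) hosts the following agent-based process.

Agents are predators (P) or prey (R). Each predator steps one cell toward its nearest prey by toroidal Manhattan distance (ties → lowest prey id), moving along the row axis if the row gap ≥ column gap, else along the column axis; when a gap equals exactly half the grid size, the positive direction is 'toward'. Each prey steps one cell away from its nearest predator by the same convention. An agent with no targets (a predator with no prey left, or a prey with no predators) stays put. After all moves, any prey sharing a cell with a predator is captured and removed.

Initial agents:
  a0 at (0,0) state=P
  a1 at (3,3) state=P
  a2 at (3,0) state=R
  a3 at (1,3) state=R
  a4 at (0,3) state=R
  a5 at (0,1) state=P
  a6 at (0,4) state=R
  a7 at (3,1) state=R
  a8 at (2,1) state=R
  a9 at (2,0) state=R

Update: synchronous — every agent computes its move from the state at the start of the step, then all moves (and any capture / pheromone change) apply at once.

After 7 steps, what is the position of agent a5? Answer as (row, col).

(1, 1)

t=1: a0@(3,0):P a1@(0,3):P a2@(2,0):R a4@(1,3):R a5@(3,1):P a7@(2,1):R a8@(1,1):R a9@(1,0):R
t=2: a0@(2,0):P a1@(1,3):P a2@(1,0):R a4@(2,3):R a5@(2,1):P a7@(1,1):R a8@(0,1):R a9@(0,0):R
t=3: a0@(1,0):P a1@(2,3):P a2@(0,0):R a4@(3,3):R a5@(1,1):P a7@(0,1):R a8@(3,1):R a9@(3,0):R
t=4: a0@(0,0):P a1@(3,3):P a2@(3,0):R a4@(0,3):R a5@(0,1):P a7@(3,1):R a8@(2,1):R a9@(2,0):R
t=5: a0@(3,0):P a1@(0,3):P a2@(2,0):R a4@(1,3):R a5@(3,1):P a7@(2,1):R a8@(1,1):R a9@(1,0):R
t=6: a0@(2,0):P a1@(1,3):P a2@(1,0):R a4@(2,3):R a5@(2,1):P a7@(1,1):R a8@(0,1):R a9@(0,0):R
t=7: a0@(1,0):P a1@(2,3):P a2@(0,0):R a4@(3,3):R a5@(1,1):P a7@(0,1):R a8@(3,1):R a9@(3,0):R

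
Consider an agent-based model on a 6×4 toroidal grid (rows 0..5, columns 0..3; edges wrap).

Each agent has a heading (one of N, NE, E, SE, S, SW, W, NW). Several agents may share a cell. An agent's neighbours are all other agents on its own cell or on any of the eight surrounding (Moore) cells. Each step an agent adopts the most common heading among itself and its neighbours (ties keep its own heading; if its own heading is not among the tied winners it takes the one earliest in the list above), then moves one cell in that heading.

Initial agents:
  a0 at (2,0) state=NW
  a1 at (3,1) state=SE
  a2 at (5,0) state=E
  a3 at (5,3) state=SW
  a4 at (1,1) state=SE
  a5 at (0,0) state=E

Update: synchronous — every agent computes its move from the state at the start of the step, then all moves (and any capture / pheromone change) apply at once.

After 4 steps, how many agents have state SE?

3

t=1: a0@(3,1):SE a1@(4,2):SE a2@(5,1):E a3@(5,0):E a4@(2,2):SE a5@(0,1):E
t=2: a0@(4,2):SE a1@(5,3):SE a2@(5,2):E a3@(5,1):E a4@(3,3):SE a5@(0,2):E
t=3: a0@(5,3):SE a1@(0,0):SE a2@(5,3):E a3@(5,2):E a4@(4,0):SE a5@(0,3):E
t=4: a0@(0,0):SE a1@(1,1):SE a2@(5,0):E a3@(5,3):E a4@(5,1):SE a5@(0,0):E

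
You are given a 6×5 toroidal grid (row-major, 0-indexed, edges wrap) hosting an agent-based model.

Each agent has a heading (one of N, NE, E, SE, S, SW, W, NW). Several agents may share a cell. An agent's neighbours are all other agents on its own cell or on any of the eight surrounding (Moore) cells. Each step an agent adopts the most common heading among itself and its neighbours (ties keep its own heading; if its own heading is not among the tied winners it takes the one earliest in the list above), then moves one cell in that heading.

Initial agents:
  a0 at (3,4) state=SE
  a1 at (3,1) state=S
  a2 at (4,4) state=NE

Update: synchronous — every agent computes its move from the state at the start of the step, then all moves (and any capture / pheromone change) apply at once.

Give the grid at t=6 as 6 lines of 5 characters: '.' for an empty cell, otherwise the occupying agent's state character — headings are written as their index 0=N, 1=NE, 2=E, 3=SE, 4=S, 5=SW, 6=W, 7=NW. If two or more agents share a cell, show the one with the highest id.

t=1: a0@(4,0):SE a1@(4,1):S a2@(3,0):NE
t=2: a0@(5,1):SE a1@(5,1):S a2@(2,1):NE
t=3: a0@(0,2):SE a1@(0,1):S a2@(1,2):NE
t=4: a0@(1,3):SE a1@(1,1):S a2@(0,3):NE
t=5: a0@(2,4):SE a1@(2,1):S a2@(5,4):NE
t=6: a0@(3,0):SE a1@(3,1):S a2@(4,0):NE

.....
.....
.....
34...
1....
.....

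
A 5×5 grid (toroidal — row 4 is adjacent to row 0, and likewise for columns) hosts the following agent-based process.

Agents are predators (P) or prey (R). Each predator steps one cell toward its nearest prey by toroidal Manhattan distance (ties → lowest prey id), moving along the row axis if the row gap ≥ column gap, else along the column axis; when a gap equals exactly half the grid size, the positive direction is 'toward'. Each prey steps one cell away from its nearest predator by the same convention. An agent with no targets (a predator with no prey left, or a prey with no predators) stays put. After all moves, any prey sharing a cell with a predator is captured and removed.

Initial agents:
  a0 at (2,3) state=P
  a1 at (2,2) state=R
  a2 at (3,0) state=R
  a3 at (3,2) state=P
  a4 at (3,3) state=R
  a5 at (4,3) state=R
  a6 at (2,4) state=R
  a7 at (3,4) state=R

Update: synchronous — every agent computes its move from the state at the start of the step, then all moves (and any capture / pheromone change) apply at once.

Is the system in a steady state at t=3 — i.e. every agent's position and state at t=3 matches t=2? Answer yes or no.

no

t=1: a0@(2,2):P a1@(2,1):R a2@(3,4):R a3@(2,2):P a4@(4,3):R a5@(0,3):R a6@(2,0):R a7@(4,4):R
t=2: a0@(2,1):P a1@(2,0):R a2@(3,0):R a3@(2,1):P a4@(0,3):R a5@(4,3):R a6@(2,4):R a7@(0,4):R
t=3: a0@(2,0):P a1@(2,4):R a2@(4,0):R a3@(2,0):P a4@(4,3):R a5@(0,3):R a6@(2,3):R a7@(4,4):R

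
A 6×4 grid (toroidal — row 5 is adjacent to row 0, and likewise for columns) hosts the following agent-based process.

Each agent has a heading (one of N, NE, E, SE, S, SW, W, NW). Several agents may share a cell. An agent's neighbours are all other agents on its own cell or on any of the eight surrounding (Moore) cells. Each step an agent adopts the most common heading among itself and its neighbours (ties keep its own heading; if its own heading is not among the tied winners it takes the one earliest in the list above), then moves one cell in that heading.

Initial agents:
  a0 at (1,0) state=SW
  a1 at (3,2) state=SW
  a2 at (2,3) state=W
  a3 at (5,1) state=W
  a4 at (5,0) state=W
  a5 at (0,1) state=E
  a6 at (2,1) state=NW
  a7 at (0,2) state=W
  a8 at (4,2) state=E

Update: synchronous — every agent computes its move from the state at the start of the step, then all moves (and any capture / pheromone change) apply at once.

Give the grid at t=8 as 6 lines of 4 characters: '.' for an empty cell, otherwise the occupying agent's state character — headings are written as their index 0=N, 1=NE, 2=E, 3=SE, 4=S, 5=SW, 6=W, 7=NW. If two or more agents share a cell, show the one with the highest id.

t=1: a0@(2,3):SW a1@(4,1):SW a2@(3,2):SW a3@(5,0):W a4@(5,3):W a5@(0,0):W a6@(3,0):SW a7@(0,1):W a8@(4,3):E
t=2: a0@(3,2):SW a1@(5,0):SW a2@(4,1):SW a3@(5,3):W a4@(5,2):W a5@(0,3):W a6@(4,3):SW a7@(0,0):W a8@(5,2):SW
t=3: a0@(4,1):SW a1@(0,3):SW a2@(5,0):SW a3@(5,2):W a4@(5,1):W a5@(0,2):W a6@(5,2):SW a7@(0,3):W a8@(0,1):SW
t=4: a0@(5,0):SW a1@(1,2):SW a2@(0,3):SW a3@(5,1):W a4@(0,0):SW a5@(0,1):W a6@(0,1):SW a7@(0,2):W a8@(1,0):SW
t=5: a0@(0,3):SW a1@(2,1):SW a2@(1,2):SW a3@(5,0):W a4@(1,3):SW a5@(1,0):SW a6@(1,0):SW a7@(0,1):W a8@(2,3):SW
t=6: a0@(1,2):SW a1@(3,0):SW a2@(2,1):SW a3@(5,3):W a4@(2,2):SW a5@(2,3):SW a6@(2,3):SW a7@(1,0):SW a8@(3,2):SW
t=7: a0@(2,1):SW a1@(4,3):SW a2@(3,0):SW a3@(5,2):W a4@(3,1):SW a5@(3,2):SW a6@(3,2):SW a7@(2,3):SW a8@(4,1):SW
t=8: a0@(3,0):SW a1@(5,2):SW a2@(4,3):SW a3@(0,1):SW a4@(4,0):SW a5@(4,1):SW a6@(4,1):SW a7@(3,2):SW a8@(5,0):SW

.5..
....
....
5.5.
55.5
5.5.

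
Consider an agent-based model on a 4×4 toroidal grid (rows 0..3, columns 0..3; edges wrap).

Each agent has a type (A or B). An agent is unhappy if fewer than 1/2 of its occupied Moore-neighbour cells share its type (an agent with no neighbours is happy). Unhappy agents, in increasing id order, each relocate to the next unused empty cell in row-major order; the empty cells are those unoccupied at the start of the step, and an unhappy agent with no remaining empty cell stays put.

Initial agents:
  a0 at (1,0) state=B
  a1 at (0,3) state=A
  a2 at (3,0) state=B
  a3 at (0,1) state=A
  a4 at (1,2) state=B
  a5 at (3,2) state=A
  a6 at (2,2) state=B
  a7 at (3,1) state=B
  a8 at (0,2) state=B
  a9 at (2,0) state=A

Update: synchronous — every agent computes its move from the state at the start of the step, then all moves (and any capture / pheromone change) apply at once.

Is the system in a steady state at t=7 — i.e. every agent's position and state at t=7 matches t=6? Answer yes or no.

yes

t=1: a0@(0,0):B a1@(1,1):A a2@(1,3):B a3@(2,1):A a4@(1,2):B a5@(2,3):A a6@(2,2):B a7@(3,1):B a8@(3,3):B a9@(2,0):A
t=2: a0@(0,0):B a1@(0,1):A a2@(1,3):B a3@(0,2):A a4@(0,3):B a5@(1,0):A a6@(2,2):B a7@(3,1):B a8@(3,3):B a9@(2,0):A
t=3: a0@(0,0):B a1@(0,1):A a2@(1,3):B a3@(1,1):A a4@(0,3):B a5@(1,2):A a6@(2,2):B a7@(2,1):B a8@(3,3):B a9@(2,3):A
t=4: a0@(0,0):B a1@(0,1):A a2@(1,3):B a3@(0,2):A a4@(0,3):B a5@(1,0):A a6@(2,2):B a7@(2,0):B a8@(3,3):B a9@(3,0):A
t=5: a0@(0,0):B a1@(0,1):A a2@(1,3):B a3@(1,1):A a4@(0,3):B a5@(1,2):A a6@(2,2):B a7@(2,0):B a8@(3,3):B a9@(2,1):A
t=6: a0@(0,0):B a1@(0,1):A a2@(1,3):B a3@(1,1):A a4@(0,3):B a5@(1,2):A a6@(0,2):B a7@(2,0):B a8@(3,3):B a9@(2,1):A
t=7: (unchanged — steady state)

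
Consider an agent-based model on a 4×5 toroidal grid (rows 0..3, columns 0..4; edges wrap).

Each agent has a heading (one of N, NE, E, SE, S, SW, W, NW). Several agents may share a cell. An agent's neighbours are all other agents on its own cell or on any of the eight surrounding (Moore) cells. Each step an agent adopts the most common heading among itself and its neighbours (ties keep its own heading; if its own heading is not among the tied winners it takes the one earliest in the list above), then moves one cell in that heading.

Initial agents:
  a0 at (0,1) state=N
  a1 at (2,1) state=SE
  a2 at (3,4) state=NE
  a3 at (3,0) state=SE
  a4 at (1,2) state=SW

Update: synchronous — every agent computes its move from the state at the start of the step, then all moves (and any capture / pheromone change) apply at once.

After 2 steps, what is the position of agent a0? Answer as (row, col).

t=1: a0@(3,1):N a1@(3,2):SE a2@(2,0):NE a3@(0,1):SE a4@(2,1):SW
t=2: a0@(0,2):SE a1@(0,3):SE a2@(1,1):NE a3@(1,2):SE a4@(3,0):SW

(0, 2)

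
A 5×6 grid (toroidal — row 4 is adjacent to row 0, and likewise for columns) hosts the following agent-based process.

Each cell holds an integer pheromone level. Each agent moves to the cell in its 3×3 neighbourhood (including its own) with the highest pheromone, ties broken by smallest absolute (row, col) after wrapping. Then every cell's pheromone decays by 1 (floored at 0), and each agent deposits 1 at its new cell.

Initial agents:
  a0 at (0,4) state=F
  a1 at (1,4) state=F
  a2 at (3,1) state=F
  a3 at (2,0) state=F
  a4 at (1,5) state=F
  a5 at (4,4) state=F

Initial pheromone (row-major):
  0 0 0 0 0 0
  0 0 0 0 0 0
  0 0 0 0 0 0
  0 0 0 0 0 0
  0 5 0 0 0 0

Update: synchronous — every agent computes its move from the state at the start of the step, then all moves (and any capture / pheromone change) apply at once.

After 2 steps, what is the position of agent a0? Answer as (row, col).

t=1: a0@(0,3) a1@(0,3) a2@(4,1) a3@(1,0) a4@(0,0) a5@(0,3) | pheromone: 1 0 0 3 0 0 / 1 0 0 0 0 0 / 0 0 0 0 0 0 / 0 0 0 0 0 0 / 0 5 0 0 0 0
t=2: a0@(0,3) a1@(0,3) a2@(4,1) a3@(0,0) a4@(4,1) a5@(0,3) | pheromone: 1 0 0 5 0 0 / 0 0 0 0 0 0 / 0 0 0 0 0 0 / 0 0 0 0 0 0 / 0 6 0 0 0 0

(0, 3)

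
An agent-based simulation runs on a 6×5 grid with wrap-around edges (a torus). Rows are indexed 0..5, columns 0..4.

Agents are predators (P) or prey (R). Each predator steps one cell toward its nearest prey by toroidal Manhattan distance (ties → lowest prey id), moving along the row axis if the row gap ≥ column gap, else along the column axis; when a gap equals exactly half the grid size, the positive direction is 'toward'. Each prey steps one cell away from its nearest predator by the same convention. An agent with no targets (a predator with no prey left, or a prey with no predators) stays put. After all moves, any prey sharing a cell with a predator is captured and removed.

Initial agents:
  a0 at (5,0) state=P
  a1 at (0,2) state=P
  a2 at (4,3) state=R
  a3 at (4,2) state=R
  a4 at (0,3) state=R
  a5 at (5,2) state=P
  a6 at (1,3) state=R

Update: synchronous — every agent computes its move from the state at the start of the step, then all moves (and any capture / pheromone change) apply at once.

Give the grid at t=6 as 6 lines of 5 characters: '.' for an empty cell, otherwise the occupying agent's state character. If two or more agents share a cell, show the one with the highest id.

.....
.....
....R
....R
..R..
..PP.

t=1: a0@(5,4):P a1@(0,3):P a2@(3,3):R a3@(3,2):R a4@(0,4):R a5@(4,2):P a6@(2,3):R
t=2: a0@(0,4):P a1@(0,4):P a2@(2,3):R a3@(2,2):R a4@(1,4):R a5@(3,2):P a6@(3,3):R
t=3: a0@(1,4):P a1@(1,4):P a2@(1,3):R a3@(1,2):R a4@(2,4):R a5@(2,2):P a6@(3,4):R
t=4: a0@(1,3):P a1@(1,3):P a3@(0,2):R a4@(3,4):R a5@(1,2):P a6@(4,4):R
t=5: a0@(0,3):P a1@(0,3):P a3@(5,2):R a4@(4,4):R a5@(0,2):P a6@(3,4):R
t=6: a0@(5,3):P a1@(5,3):P a3@(4,2):R a4@(3,4):R a5@(5,2):P a6@(2,4):R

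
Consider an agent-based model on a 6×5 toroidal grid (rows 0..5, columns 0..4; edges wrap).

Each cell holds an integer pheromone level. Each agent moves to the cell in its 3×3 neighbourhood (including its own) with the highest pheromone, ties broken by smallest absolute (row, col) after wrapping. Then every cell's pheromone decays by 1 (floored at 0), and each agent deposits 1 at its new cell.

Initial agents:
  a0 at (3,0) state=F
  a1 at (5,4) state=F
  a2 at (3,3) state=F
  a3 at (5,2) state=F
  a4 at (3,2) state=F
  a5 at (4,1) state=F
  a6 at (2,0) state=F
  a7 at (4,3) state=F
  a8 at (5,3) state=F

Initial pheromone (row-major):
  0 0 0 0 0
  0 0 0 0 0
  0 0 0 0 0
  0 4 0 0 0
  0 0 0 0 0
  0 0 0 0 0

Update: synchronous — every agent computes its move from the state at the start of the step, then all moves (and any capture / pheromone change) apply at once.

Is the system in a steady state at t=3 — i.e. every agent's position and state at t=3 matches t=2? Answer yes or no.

t=1: a0@(3,1) a1@(0,0) a2@(2,2) a3@(0,1) a4@(3,1) a5@(3,1) a6@(3,1) a7@(3,2) a8@(0,2) | pheromone: 1 1 1 0 0 / 0 0 0 0 0 / 0 0 1 0 0 / 0 7 1 0 0 / 0 0 0 0 0 / 0 0 0 0 0
t=2: a0@(3,1) a1@(0,0) a2@(3,1) a3@(0,0) a4@(3,1) a5@(3,1) a6@(3,1) a7@(3,1) a8@(0,1) | pheromone: 2 1 0 0 0 / 0 0 0 0 0 / 0 0 0 0 0 / 0 12 0 0 0 / 0 0 0 0 0 / 0 0 0 0 0
t=3: a0@(3,1) a1@(0,0) a2@(3,1) a3@(0,0) a4@(3,1) a5@(3,1) a6@(3,1) a7@(3,1) a8@(0,0) | pheromone: 4 0 0 0 0 / 0 0 0 0 0 / 0 0 0 0 0 / 0 17 0 0 0 / 0 0 0 0 0 / 0 0 0 0 0

no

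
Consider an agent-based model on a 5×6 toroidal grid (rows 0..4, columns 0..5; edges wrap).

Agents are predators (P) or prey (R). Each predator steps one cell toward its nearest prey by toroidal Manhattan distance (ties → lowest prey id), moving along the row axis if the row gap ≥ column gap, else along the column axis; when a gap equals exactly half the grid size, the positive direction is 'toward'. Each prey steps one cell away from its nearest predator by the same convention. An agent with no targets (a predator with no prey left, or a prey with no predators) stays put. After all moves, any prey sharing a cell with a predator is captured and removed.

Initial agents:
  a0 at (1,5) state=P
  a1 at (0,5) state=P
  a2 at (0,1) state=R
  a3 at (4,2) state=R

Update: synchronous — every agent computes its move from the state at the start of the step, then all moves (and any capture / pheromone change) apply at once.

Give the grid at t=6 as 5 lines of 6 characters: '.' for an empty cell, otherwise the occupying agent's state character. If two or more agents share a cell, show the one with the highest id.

.P...P
R.....
.R....
......
......

t=1: a0@(1,0):P a1@(0,0):P a2@(0,2):R a3@(4,1):R
t=2: a0@(1,1):P a1@(0,1):P a2@(0,3):R a3@(3,1):R
t=3: a0@(2,1):P a1@(0,2):P a2@(0,4):R a3@(4,1):R
t=4: a0@(3,1):P a1@(0,3):P a2@(0,5):R a3@(0,1):R
t=5: a0@(4,1):P a1@(0,4):P a2@(0,0):R a3@(1,1):R
t=6: a0@(0,1):P a1@(0,5):P a2@(1,0):R a3@(2,1):R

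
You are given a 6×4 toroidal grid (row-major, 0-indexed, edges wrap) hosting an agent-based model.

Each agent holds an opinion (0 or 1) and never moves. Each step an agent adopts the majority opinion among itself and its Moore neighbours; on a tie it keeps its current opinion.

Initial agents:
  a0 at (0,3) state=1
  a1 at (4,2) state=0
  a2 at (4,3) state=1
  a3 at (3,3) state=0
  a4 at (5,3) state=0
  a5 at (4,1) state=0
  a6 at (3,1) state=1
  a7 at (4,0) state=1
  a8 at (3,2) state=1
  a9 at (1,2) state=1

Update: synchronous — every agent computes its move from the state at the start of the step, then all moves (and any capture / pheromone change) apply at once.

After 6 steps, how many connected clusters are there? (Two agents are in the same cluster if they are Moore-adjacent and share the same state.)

1

t=1: a0@(0,3):1 a1@(4,2):0 a2@(4,3):1 a3@(3,3):1 a4@(5,3):1 a5@(4,1):1 a6@(3,1):1 a7@(4,0):1 a8@(3,2):1 a9@(1,2):1
t=2: a0@(0,3):1 a1@(4,2):1 a2@(4,3):1 a3@(3,3):1 a4@(5,3):1 a5@(4,1):1 a6@(3,1):1 a7@(4,0):1 a8@(3,2):1 a9@(1,2):1
t=3: (unchanged — steady state)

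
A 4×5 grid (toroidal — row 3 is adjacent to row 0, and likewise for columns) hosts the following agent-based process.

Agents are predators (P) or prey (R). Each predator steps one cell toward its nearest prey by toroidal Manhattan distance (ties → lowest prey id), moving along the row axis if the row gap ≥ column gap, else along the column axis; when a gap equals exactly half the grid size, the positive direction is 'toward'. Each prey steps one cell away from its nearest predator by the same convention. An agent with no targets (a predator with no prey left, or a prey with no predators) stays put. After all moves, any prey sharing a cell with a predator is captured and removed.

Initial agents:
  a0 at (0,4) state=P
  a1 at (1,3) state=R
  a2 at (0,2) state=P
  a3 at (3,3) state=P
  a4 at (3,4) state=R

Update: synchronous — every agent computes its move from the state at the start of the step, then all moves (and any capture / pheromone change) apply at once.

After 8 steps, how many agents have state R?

2

t=1: a0@(3,4):P a1@(2,3):R a2@(1,2):P a3@(3,4):P a4@(2,4):R
t=2: a0@(2,4):P a1@(1,3):R a2@(2,2):P a3@(2,4):P a4@(1,4):R
t=3: a0@(1,4):P a1@(0,3):R a2@(1,2):P a3@(1,4):P a4@(0,4):R
t=4: a0@(0,4):P a1@(3,3):R a2@(0,2):P a3@(0,4):P a4@(3,4):R
t=5: a0@(3,4):P a1@(2,3):R a2@(3,2):P a3@(3,4):P a4@(2,4):R
t=6: a0@(2,4):P a1@(1,3):R a2@(2,2):P a3@(2,4):P a4@(1,4):R
t=7: a0@(1,4):P a1@(0,3):R a2@(1,2):P a3@(1,4):P a4@(0,4):R
t=8: a0@(0,4):P a1@(3,3):R a2@(0,2):P a3@(0,4):P a4@(3,4):R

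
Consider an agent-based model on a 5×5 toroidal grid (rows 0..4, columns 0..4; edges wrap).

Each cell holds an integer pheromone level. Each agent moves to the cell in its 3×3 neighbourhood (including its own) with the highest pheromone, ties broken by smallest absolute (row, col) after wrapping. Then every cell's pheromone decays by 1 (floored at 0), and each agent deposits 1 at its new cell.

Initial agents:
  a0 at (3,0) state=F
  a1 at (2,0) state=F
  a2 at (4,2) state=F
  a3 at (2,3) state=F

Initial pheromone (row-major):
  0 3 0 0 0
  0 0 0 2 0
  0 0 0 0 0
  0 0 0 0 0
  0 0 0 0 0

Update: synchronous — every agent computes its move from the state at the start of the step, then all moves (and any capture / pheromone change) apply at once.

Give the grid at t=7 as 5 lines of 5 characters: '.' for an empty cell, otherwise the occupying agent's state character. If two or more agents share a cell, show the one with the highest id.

.F...
...F.
.....
.....
.....

t=1: a0@(2,0) a1@(1,0) a2@(0,1) a3@(1,3) | pheromone: 0 3 0 0 0 / 1 0 0 2 0 / 1 0 0 0 0 / 0 0 0 0 0 / 0 0 0 0 0
t=2: a0@(1,0) a1@(0,1) a2@(0,1) a3@(1,3) | pheromone: 0 4 0 0 0 / 1 0 0 2 0 / 0 0 0 0 0 / 0 0 0 0 0 / 0 0 0 0 0
t=3: a0@(0,1) a1@(0,1) a2@(0,1) a3@(1,3) | pheromone: 0 6 0 0 0 / 0 0 0 2 0 / 0 0 0 0 0 / 0 0 0 0 0 / 0 0 0 0 0
t=4: a0@(0,1) a1@(0,1) a2@(0,1) a3@(1,3) | pheromone: 0 8 0 0 0 / 0 0 0 2 0 / 0 0 0 0 0 / 0 0 0 0 0 / 0 0 0 0 0
t=5: a0@(0,1) a1@(0,1) a2@(0,1) a3@(1,3) | pheromone: 0 10 0 0 0 / 0 0 0 2 0 / 0 0 0 0 0 / 0 0 0 0 0 / 0 0 0 0 0
t=6: a0@(0,1) a1@(0,1) a2@(0,1) a3@(1,3) | pheromone: 0 12 0 0 0 / 0 0 0 2 0 / 0 0 0 0 0 / 0 0 0 0 0 / 0 0 0 0 0
t=7: a0@(0,1) a1@(0,1) a2@(0,1) a3@(1,3) | pheromone: 0 14 0 0 0 / 0 0 0 2 0 / 0 0 0 0 0 / 0 0 0 0 0 / 0 0 0 0 0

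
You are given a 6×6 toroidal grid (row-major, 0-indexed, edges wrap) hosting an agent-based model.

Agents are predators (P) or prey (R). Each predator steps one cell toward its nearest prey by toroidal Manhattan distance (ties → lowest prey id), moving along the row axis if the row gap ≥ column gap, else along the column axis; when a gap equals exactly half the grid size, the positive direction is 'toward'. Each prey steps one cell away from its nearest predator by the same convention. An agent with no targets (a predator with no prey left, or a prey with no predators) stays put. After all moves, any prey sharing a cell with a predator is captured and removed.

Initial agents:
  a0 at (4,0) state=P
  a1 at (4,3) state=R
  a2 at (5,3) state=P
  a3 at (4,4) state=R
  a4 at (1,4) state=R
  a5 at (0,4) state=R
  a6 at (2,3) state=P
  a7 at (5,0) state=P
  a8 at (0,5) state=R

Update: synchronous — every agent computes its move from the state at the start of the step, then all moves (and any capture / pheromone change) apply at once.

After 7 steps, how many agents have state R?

t=1: a0@(4,5):P a2@(4,3):P a4@(0,4):R a5@(1,4):R a6@(3,3):P a7@(0,0):P a8@(1,5):R
t=2: a0@(5,5):P a2@(5,3):P a4@(0,3):R a5@(0,4):R a6@(2,3):P a7@(0,5):P a8@(2,5):R
t=3: a0@(0,5):P a2@(0,3):P a6@(1,3):P a7@(0,4):P a8@(2,0):R
t=4: a0@(1,5):P a2@(0,4):P a6@(1,4):P a7@(1,4):P a8@(3,0):R
t=5: a0@(2,5):P a2@(1,4):P a6@(2,4):P a7@(2,4):P a8@(4,0):R
t=6: a0@(3,5):P a2@(2,4):P a6@(3,4):P a7@(3,4):P a8@(5,0):R
t=7: a0@(4,5):P a2@(3,4):P a6@(4,4):P a7@(4,4):P a8@(0,0):R

1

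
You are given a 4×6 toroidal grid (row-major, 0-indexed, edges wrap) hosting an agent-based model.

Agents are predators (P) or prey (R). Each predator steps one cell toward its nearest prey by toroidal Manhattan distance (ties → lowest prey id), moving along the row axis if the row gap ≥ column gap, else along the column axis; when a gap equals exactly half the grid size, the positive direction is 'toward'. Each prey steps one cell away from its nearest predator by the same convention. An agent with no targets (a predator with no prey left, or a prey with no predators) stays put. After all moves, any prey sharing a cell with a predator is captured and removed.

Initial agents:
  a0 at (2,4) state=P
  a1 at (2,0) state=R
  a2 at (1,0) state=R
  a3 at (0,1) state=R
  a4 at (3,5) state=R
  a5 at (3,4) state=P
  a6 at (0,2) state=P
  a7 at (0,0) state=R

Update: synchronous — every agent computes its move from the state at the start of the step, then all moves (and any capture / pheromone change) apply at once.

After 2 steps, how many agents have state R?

5

t=1: a0@(2,5):P a1@(2,1):R a2@(1,1):R a3@(0,0):R a4@(3,0):R a5@(3,5):P a6@(0,1):P a7@(0,5):R
t=2: a0@(2,0):P a1@(2,2):R a2@(2,1):R a3@(0,5):R a4@(3,1):R a5@(3,0):P a6@(1,1):P a7@(1,5):R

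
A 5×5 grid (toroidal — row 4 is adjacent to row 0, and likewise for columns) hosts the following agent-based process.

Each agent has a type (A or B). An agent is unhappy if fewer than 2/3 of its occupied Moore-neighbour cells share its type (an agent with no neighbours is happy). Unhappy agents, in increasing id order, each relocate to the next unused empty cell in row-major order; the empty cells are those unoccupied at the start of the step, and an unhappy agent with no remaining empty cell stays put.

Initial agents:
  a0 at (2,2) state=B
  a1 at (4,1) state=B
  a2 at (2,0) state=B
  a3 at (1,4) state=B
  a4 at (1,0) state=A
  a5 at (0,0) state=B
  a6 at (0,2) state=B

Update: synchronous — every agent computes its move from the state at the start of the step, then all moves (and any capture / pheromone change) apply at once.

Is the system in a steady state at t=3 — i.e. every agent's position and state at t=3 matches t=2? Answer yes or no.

t=1: a0@(2,2):B a1@(4,1):B a2@(0,1):B a3@(1,4):B a4@(0,3):A a5@(0,0):B a6@(0,2):B
t=2: a0@(2,2):B a1@(4,1):B a2@(0,1):B a3@(0,4):B a4@(1,0):A a5@(0,0):B a6@(0,2):B
t=3: a0@(2,2):B a1@(4,1):B a2@(0,1):B a3@(0,3):B a4@(1,1):A a5@(0,0):B a6@(0,2):B

no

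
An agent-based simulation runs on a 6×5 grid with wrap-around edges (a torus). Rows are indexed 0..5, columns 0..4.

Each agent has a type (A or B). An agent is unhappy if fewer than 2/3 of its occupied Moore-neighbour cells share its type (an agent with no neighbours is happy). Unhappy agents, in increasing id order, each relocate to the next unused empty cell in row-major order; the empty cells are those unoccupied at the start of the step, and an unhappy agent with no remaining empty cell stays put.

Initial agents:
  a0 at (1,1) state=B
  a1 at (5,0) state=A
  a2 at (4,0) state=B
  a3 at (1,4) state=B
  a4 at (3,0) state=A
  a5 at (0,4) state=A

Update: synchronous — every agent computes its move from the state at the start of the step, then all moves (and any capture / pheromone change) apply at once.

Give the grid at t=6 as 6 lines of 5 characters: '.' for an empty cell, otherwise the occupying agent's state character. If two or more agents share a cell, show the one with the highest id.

...B.
AB.B.
AA...
.....
.....
.....

t=1: a0@(1,1):B a1@(0,0):A a2@(0,1):B a3@(0,2):B a4@(0,3):A a5@(1,0):A
t=2: a0@(0,4):B a1@(1,2):A a2@(1,3):B a3@(0,2):B a4@(1,4):A a5@(2,0):A
t=3: a0@(0,0):B a1@(0,1):A a2@(0,3):B a3@(1,0):B a4@(1,1):A a5@(2,0):A
t=4: a0@(0,2):B a1@(0,4):A a2@(0,3):B a3@(1,2):B a4@(1,3):A a5@(1,4):A
t=5: a0@(0,2):B a1@(0,4):A a2@(0,0):B a3@(1,2):B a4@(0,1):A a5@(1,4):A
t=6: a0@(0,3):B a1@(1,0):A a2@(1,1):B a3@(1,3):B a4@(2,0):A a5@(2,1):A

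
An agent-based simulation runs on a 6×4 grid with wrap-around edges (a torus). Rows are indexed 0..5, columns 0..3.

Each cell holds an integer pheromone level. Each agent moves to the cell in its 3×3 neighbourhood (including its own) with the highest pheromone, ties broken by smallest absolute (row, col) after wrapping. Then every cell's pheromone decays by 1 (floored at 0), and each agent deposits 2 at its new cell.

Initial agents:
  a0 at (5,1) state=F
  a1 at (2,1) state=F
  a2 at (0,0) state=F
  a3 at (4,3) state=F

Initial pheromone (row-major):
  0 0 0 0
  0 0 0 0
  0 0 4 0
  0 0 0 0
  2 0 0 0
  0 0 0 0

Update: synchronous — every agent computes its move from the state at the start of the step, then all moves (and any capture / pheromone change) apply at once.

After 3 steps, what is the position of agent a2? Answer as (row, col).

t=1: a0@(4,0) a1@(2,2) a2@(0,0) a3@(4,0) | pheromone: 2 0 0 0 / 0 0 0 0 / 0 0 5 0 / 0 0 0 0 / 5 0 0 0 / 0 0 0 0
t=2: a0@(4,0) a1@(2,2) a2@(0,0) a3@(4,0) | pheromone: 3 0 0 0 / 0 0 0 0 / 0 0 6 0 / 0 0 0 0 / 8 0 0 0 / 0 0 0 0
t=3: a0@(4,0) a1@(2,2) a2@(0,0) a3@(4,0) | pheromone: 4 0 0 0 / 0 0 0 0 / 0 0 7 0 / 0 0 0 0 / 11 0 0 0 / 0 0 0 0

(0, 0)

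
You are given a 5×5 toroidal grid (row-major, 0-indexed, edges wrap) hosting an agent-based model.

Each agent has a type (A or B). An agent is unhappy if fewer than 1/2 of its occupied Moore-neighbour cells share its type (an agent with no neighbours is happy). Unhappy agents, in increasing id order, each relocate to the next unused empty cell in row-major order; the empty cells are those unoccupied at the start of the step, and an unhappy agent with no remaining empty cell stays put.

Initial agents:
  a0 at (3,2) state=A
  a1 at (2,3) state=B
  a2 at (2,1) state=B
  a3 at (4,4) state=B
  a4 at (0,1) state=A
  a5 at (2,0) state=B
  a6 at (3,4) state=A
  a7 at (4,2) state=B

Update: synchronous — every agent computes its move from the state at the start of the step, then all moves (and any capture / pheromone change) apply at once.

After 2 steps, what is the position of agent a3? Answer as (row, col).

(0, 3)

t=1: a0@(0,0):A a1@(0,2):B a2@(2,1):B a3@(0,3):B a4@(0,4):A a5@(2,0):B a6@(1,0):A a7@(1,1):B
t=2: a0@(0,0):A a1@(0,2):B a2@(2,1):B a3@(0,3):B a4@(0,4):A a5@(2,0):B a6@(0,1):A a7@(1,1):B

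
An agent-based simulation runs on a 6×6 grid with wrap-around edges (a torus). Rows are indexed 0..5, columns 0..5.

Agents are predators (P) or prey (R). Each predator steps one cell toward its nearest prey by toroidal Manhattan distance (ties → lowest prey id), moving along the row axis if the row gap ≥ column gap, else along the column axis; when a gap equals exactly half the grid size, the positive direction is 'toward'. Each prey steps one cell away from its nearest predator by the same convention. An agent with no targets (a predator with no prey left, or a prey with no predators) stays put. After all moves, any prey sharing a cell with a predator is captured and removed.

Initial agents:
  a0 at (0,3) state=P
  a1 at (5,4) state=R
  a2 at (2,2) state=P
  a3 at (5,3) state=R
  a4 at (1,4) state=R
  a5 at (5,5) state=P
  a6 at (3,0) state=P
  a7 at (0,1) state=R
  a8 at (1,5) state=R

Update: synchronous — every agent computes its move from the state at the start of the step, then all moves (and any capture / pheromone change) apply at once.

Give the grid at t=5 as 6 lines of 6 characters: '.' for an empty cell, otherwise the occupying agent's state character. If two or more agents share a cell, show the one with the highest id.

t=1: a0@(5,3):P a2@(2,3):P a3@(4,3):R a4@(2,4):R a5@(5,4):P a6@(2,0):P a7@(0,0):R a8@(2,5):R
t=2: a0@(4,3):P a2@(2,4):P a3@(3,3):R a5@(4,4):P a6@(2,5):P a7@(5,0):R
t=3: a0@(3,3):P a2@(3,4):P a3@(2,3):R a5@(3,4):P a6@(2,4):P a7@(5,1):R
t=4: a0@(2,3):P a2@(2,4):P a3@(1,3):R a5@(2,4):P a6@(2,3):P a7@(0,1):R
t=5: a0@(1,3):P a2@(1,4):P a3@(0,3):R a5@(1,4):P a6@(1,3):P a7@(5,1):R

...R..
...PP.
......
......
......
.R....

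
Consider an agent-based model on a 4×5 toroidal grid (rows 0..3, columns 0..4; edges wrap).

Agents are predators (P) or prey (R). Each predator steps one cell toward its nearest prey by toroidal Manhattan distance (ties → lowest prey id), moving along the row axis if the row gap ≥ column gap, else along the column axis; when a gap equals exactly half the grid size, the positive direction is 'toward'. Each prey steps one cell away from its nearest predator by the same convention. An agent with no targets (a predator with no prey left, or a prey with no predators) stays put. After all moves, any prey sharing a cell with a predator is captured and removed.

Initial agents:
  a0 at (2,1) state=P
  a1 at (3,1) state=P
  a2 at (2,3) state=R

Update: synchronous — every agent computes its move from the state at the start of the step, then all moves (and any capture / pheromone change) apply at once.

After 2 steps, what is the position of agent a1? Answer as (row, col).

(3, 3)

t=1: a0@(2,2):P a1@(3,2):P a2@(2,4):R
t=2: a0@(2,3):P a1@(3,3):P a2@(2,0):R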